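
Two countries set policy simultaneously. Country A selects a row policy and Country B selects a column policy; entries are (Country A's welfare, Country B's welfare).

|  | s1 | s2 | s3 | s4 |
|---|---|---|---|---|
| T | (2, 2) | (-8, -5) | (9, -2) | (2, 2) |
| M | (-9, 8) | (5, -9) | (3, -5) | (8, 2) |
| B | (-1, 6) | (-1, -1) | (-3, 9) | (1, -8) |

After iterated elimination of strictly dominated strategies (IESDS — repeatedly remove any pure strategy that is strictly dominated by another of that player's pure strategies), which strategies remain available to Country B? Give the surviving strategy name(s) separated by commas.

s1, s4

Column s2 is eliminated: s1 beats it against every remaining row (T: 2>-5, M: 8>-9, B: 6>-1).
For Country A, T strictly dominates B on the remaining columns (s1: 2>-1, s3: 9>-3, s4: 2>1); eliminate B.
Column s3 is eliminated: s1 beats it against every remaining row (T: 2>-2, M: 8>-5).
Among the remaining strategies, none is strictly dominated by another pure strategy of the same player, so the elimination stops.
Surviving strategies — Country A: {T, M}; Country B: {s1, s4}.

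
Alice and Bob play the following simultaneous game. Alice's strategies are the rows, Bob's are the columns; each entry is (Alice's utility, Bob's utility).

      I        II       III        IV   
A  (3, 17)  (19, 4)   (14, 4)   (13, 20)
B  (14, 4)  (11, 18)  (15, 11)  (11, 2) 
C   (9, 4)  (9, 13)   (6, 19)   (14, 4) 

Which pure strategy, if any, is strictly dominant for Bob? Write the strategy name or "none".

I fails to dominate II at B (4<18).
II fails to dominate I at A (4<17).
III fails to dominate I at A (4<17).
IV fails to dominate I at B (2<4).
No single strategy dominates all the others.

none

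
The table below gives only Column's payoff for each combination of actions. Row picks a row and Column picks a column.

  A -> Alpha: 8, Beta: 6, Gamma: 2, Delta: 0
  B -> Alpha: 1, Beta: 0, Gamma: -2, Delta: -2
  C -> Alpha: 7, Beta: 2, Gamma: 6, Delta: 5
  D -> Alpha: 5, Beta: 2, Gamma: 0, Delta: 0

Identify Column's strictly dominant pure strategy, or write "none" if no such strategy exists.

Alpha

Alpha vs Beta: A: 8>6, B: 1>0, C: 7>2, D: 5>2.
Alpha vs Gamma: A: 8>2, B: 1>-2, C: 7>6, D: 5>0.
Alpha vs Delta: A: 8>0, B: 1>-2, C: 7>5, D: 5>0.
Alpha strictly beats every other strategy against every opponent action, so it is strictly dominant.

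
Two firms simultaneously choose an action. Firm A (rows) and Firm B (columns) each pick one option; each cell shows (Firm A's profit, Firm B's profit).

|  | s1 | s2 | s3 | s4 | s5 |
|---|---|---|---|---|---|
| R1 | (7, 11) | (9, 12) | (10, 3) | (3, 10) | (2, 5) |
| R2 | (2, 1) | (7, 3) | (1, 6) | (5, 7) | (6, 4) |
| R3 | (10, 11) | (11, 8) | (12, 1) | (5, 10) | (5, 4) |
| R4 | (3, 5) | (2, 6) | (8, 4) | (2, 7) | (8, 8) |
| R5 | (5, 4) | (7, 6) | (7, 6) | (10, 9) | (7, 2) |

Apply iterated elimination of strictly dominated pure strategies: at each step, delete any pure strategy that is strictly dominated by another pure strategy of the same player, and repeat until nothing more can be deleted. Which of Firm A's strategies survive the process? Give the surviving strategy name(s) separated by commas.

Firm A's strategy R1 is strictly dominated by R3 (s1: 10>7, s2: 11>9, s3: 12>10, s4: 5>3, s5: 5>2) and is removed.
Column s2 is eliminated: s4 beats it against every remaining row (R2: 7>3, R3: 10>8, R4: 7>6, R5: 9>6).
Row R2 is eliminated: R5 beats it against every remaining column (s1: 5>2, s3: 7>1, s4: 10>5, s5: 7>6).
Column s3 is eliminated: s4 beats it against every remaining row (R3: 10>1, R4: 7>4, R5: 9>6).
Among the remaining strategies, none is strictly dominated by another pure strategy of the same player, so the elimination stops.
Surviving strategies — Firm A: {R3, R4, R5}; Firm B: {s1, s4, s5}.

R3, R4, R5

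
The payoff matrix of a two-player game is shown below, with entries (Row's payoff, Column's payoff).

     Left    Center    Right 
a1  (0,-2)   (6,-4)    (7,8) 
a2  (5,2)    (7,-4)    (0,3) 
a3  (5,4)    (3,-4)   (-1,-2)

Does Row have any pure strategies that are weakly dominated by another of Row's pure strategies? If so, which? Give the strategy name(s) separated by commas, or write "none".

a3

Nothing dominates a1: a2 at Right (7>0); a3 at Center (6>3).
a2: no other strategy beats it everywhere (a1 at Left (5>0); a3 at Center (7>3)).
a3 is weakly dominated by a2 (Left: 5=5, Center: 7>3, Right: 0>-1).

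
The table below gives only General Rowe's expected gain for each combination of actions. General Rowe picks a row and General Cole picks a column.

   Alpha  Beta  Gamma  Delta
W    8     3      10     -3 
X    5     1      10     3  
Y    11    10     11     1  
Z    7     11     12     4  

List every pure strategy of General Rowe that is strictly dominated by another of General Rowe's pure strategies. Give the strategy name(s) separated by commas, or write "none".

W, X

W: dominated, since Y does at least as well everywhere (Alpha: 11>8, Beta: 10>3, Gamma: 11>10, Delta: 1>-3).
X is strictly dominated by Z (Alpha: 7>5, Beta: 11>1, Gamma: 12>10, Delta: 4>3).
Y is not dominated — it holds its own against W at Alpha (11>8); X at Alpha (11>5); Z at Alpha (11>7).
Z: no other strategy beats it everywhere (W at Beta (11>3); X at Alpha (7>5); Y at Beta (11>10)).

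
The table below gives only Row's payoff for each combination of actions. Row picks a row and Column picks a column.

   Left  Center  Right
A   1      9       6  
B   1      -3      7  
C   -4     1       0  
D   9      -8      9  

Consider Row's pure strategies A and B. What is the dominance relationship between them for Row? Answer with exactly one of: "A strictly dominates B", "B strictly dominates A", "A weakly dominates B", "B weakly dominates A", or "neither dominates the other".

neither dominates the other

Compare A to B across every action of Column: Left: 1=1, Center: 9>-3, Right: 6<7.
A does better at Center but worse at Right; neither strategy dominates the other.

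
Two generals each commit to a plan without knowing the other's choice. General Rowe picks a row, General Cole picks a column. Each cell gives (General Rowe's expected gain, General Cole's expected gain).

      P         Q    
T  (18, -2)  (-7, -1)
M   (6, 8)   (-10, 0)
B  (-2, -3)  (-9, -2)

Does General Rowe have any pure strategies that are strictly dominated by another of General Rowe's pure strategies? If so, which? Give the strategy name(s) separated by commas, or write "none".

M, B

T: no other strategy beats it everywhere (M at P (18>6); B at P (18>-2)).
M: dominated, since T does at least as well everywhere (P: 18>6, Q: -7>-10).
T strictly dominates B — P: 18>-2, Q: -7>-9.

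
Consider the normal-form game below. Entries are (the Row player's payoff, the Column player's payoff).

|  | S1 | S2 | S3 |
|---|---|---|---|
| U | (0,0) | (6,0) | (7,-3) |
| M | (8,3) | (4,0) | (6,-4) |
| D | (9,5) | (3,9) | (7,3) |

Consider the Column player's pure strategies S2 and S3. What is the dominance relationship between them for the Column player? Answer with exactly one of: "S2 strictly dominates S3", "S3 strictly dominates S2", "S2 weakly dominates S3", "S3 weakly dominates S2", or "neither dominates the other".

S2 strictly dominates S3

S2's payoffs vs S3's, by the Row player's action — U: 0>-3, M: 0>-4, D: 9>3.
S2 gives a strictly higher payoff against each choice by the Row player, so S2 strictly dominates S3.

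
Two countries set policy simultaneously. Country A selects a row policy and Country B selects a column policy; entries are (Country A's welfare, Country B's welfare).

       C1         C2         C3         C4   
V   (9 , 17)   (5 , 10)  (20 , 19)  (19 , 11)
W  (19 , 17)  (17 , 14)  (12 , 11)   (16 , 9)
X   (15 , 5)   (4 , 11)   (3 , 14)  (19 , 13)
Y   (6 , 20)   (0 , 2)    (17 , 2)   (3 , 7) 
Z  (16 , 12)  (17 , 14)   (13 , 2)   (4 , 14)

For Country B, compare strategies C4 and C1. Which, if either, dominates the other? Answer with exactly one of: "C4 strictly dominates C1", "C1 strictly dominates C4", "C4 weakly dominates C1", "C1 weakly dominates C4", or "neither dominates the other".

C4's payoffs vs C1's, by Country A's action — V: 11<17, W: 9<17, X: 13>5, Y: 7<20, Z: 14>12.
C4 does better at X, Z but worse at V, W, Y; neither strategy dominates the other.

neither dominates the other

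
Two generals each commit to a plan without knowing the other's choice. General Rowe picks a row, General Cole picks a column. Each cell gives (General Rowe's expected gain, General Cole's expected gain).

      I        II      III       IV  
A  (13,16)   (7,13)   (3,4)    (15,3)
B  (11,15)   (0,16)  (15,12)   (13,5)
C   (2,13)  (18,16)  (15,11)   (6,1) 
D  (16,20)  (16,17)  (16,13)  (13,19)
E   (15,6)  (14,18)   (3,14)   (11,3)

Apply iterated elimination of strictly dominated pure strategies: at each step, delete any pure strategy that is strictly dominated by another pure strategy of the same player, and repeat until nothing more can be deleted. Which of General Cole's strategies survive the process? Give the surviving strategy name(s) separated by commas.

I, II

For General Rowe, D strictly dominates E on the remaining columns (I: 16>15, II: 16>14, III: 16>3, IV: 13>11); eliminate E.
Column III is eliminated: I beats it against every remaining row (A: 16>4, B: 15>12, C: 13>11, D: 20>13).
For General Rowe, A strictly dominates B on the remaining columns (I: 13>11, II: 7>0, IV: 15>13); eliminate B.
General Cole's strategy IV is strictly dominated by I (A: 16>3, C: 13>1, D: 20>19) and is removed.
General Rowe's strategy A is strictly dominated by D (I: 16>13, II: 16>7) and is removed.
Among the remaining strategies, none is strictly dominated by another pure strategy of the same player, so the elimination stops.
Surviving strategies — General Rowe: {C, D}; General Cole: {I, II}.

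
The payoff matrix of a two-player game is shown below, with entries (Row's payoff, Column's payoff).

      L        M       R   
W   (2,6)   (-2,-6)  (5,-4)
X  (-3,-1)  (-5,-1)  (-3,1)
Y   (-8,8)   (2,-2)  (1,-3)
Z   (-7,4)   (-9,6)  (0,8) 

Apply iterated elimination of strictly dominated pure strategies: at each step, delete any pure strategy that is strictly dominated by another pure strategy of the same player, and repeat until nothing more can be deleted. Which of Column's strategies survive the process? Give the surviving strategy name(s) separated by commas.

For Row, W strictly dominates X on the remaining columns (L: 2>-3, M: -2>-5, R: 5>-3); eliminate X.
Row's strategy Z is strictly dominated by W (L: 2>-7, M: -2>-9, R: 5>0) and is removed.
Column M is eliminated: L beats it against every remaining row (W: 6>-6, Y: 8>-2).
Row's strategy Y is strictly dominated by W (L: 2>-8, R: 5>1) and is removed.
For Column, L strictly dominates R on the remaining rows (W: 6>-4); eliminate R.
Among the remaining strategies, none is strictly dominated by another pure strategy of the same player, so the elimination stops.
Surviving strategies — Row: {W}; Column: {L}.

L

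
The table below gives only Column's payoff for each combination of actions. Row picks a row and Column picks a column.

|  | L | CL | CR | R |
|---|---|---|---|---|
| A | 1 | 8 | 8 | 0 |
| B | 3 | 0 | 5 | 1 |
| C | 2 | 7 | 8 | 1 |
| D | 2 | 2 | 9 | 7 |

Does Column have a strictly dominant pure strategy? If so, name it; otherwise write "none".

none

L fails to dominate CL at A (1<8).
CL fails to dominate L at B (0<3).
CR fails to dominate CL at A (8=8).
R fails to dominate L at A (0<1).
No single strategy dominates all the others.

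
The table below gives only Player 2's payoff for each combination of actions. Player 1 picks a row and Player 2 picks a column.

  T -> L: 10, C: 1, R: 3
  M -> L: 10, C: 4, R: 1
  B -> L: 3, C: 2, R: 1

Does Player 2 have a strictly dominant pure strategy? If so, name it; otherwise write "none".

L vs C: T: 10>1, M: 10>4, B: 3>2.
L vs R: T: 10>3, M: 10>1, B: 3>1.
L strictly beats every other strategy against every opponent action, so it is strictly dominant.

L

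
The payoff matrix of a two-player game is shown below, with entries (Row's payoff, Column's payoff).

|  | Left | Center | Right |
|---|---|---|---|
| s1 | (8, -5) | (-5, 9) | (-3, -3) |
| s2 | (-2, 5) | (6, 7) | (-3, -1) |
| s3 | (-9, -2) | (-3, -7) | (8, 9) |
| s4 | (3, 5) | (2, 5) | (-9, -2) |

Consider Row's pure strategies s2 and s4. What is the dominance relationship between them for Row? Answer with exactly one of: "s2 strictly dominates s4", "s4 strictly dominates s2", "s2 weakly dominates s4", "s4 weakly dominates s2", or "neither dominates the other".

neither dominates the other

s2's payoffs vs s4's, by Column's action — Left: -2<3, Center: 6>2, Right: -3>-9.
s2 does better at Center, Right but worse at Left; neither strategy dominates the other.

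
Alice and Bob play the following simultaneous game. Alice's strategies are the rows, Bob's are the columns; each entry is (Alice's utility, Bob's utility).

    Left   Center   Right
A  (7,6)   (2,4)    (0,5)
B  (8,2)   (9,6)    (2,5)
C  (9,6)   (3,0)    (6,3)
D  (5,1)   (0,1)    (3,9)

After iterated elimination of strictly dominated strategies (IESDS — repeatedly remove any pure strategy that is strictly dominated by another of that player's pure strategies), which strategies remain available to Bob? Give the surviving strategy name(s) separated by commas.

Left, Center, Right

Alice's strategy A is strictly dominated by B (Left: 8>7, Center: 9>2, Right: 2>0) and is removed.
Row D is eliminated: C beats it against every remaining column (Left: 9>5, Center: 3>0, Right: 6>3).
Among the remaining strategies, none is strictly dominated by another pure strategy of the same player, so the elimination stops.
Surviving strategies — Alice: {B, C}; Bob: {Left, Center, Right}.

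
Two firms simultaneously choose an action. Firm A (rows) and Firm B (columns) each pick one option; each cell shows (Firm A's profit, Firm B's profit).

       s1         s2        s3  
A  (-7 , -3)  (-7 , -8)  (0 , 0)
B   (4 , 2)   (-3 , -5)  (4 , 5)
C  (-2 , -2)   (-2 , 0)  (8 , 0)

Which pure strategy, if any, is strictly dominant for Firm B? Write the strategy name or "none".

s1 fails to dominate s2 at C (-2<0).
s2 fails to dominate s1 at A (-8<-3).
s3 fails to dominate s2 at C (0=0).
No single strategy dominates all the others.

none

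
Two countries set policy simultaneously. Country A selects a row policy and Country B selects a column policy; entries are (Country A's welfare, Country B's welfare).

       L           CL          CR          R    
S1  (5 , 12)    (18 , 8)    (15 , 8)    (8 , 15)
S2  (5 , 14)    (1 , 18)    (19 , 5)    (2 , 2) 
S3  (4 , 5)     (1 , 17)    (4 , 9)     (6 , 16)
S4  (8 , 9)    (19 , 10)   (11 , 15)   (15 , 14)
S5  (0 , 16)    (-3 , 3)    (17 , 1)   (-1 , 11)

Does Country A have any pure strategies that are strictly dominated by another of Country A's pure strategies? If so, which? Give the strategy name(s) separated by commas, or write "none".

S3, S5

S1: no other strategy beats it everywhere (S2 at L (5=5); S3 at L (5>4); S4 at CR (15>11); S5 at L (5>0)).
Nothing dominates S2: S1 at L (5=5); S3 at L (5>4); S4 at CR (19>11); S5 at L (5>0).
S3 is strictly dominated by S1 (L: 5>4, CL: 18>1, CR: 15>4, R: 8>6).
Nothing dominates S4: S1 at L (8>5); S2 at L (8>5); S3 at L (8>4); S5 at L (8>0).
S2 strictly dominates S5 — L: 5>0, CL: 1>-3, CR: 19>17, R: 2>-1.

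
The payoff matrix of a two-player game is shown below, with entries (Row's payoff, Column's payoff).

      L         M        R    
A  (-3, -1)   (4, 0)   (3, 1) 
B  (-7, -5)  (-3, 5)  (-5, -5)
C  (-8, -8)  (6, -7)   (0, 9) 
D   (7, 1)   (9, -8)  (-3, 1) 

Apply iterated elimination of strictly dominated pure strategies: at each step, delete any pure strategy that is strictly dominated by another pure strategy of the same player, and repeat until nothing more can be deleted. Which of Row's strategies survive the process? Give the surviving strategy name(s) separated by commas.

A, D

Row B is eliminated: A beats it against every remaining column (L: -3>-7, M: 4>-3, R: 3>-5).
Column M is eliminated: R beats it against every remaining row (A: 1>0, C: 9>-7, D: 1>-8).
For Row, A strictly dominates C on the remaining columns (L: -3>-8, R: 3>0); eliminate C.
Among the remaining strategies, none is strictly dominated by another pure strategy of the same player, so the elimination stops.
Surviving strategies — Row: {A, D}; Column: {L, R}.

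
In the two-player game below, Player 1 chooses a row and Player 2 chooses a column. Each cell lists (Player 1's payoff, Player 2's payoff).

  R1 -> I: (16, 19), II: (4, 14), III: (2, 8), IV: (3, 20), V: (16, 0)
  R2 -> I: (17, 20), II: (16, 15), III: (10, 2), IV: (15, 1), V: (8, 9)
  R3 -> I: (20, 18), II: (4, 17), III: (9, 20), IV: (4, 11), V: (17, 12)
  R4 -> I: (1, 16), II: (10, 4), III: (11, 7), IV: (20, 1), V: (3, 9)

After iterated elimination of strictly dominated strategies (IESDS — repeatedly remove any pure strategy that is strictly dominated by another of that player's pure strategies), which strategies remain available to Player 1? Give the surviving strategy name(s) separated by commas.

R2, R3, R4

For Player 2, I strictly dominates II on the remaining rows (R1: 19>14, R2: 20>15, R3: 18>17, R4: 16>4); eliminate II.
Player 1's strategy R1 is strictly dominated by R3 (I: 20>16, III: 9>2, IV: 4>3, V: 17>16) and is removed.
Player 2's strategy IV is strictly dominated by I (R2: 20>1, R3: 18>11, R4: 16>1) and is removed.
Column V is eliminated: I beats it against every remaining row (R2: 20>9, R3: 18>12, R4: 16>9).
Among the remaining strategies, none is strictly dominated by another pure strategy of the same player, so the elimination stops.
Surviving strategies — Player 1: {R2, R3, R4}; Player 2: {I, III}.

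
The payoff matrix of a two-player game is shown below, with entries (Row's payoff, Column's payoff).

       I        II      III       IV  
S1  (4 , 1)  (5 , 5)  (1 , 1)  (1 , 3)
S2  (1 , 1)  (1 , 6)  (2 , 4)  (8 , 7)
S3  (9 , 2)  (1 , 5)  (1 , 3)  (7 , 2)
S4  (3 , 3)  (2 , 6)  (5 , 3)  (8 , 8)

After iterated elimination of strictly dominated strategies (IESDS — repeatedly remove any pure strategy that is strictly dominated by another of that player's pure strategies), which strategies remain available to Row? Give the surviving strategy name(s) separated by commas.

S1, S2, S4

Column's strategy I is strictly dominated by II (S1: 5>1, S2: 6>1, S3: 5>2, S4: 6>3) and is removed.
Row's strategy S3 is strictly dominated by S4 (II: 2>1, III: 5>1, IV: 8>7) and is removed.
For Column, II strictly dominates III on the remaining rows (S1: 5>1, S2: 6>4, S4: 6>3); eliminate III.
Among the remaining strategies, none is strictly dominated by another pure strategy of the same player, so the elimination stops.
Surviving strategies — Row: {S1, S2, S4}; Column: {II, IV}.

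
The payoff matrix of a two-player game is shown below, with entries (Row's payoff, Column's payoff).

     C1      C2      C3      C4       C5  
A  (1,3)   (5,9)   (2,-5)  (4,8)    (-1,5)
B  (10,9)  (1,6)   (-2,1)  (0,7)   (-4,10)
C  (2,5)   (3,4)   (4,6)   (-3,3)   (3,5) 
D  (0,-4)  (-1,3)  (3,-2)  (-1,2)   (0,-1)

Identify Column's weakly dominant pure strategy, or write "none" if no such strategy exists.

none

C1 fails to dominate C2 at A (3<9).
C2 fails to dominate C1 at B (6<9).
C3 fails to dominate C1 at A (-5<3).
C4 fails to dominate C1 at B (7<9).
C5 fails to dominate C2 at A (5<9).
No single strategy dominates all the others.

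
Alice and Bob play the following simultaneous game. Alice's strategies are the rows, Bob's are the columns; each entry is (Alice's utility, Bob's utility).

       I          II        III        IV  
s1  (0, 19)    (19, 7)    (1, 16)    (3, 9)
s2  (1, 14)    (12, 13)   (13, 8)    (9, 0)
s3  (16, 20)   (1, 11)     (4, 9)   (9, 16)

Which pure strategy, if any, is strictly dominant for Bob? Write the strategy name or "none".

I

I vs II: s1: 19>7, s2: 14>13, s3: 20>11.
I vs III: s1: 19>16, s2: 14>8, s3: 20>9.
I vs IV: s1: 19>9, s2: 14>0, s3: 20>16.
I strictly beats every other strategy against every opponent action, so it is strictly dominant.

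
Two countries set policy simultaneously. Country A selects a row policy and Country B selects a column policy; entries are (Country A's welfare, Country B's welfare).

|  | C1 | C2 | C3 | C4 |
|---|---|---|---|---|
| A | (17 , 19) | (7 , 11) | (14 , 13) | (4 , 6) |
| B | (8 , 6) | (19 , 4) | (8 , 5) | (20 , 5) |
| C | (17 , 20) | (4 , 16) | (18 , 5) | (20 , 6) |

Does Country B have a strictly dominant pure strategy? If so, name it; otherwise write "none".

C1 vs C2: A: 19>11, B: 6>4, C: 20>16.
C1 vs C3: A: 19>13, B: 6>5, C: 20>5.
C1 vs C4: A: 19>6, B: 6>5, C: 20>6.
C1 strictly beats every other strategy against every opponent action, so it is strictly dominant.

C1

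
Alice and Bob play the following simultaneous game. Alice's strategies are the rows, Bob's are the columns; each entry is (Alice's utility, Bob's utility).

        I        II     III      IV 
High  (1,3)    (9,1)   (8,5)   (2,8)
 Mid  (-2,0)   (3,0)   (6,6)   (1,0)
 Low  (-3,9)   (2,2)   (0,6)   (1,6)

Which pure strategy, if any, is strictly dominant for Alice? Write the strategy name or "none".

High vs Mid: I: 1>-2, II: 9>3, III: 8>6, IV: 2>1.
High vs Low: I: 1>-3, II: 9>2, III: 8>0, IV: 2>1.
High strictly beats every other strategy against every opponent action, so it is strictly dominant.

High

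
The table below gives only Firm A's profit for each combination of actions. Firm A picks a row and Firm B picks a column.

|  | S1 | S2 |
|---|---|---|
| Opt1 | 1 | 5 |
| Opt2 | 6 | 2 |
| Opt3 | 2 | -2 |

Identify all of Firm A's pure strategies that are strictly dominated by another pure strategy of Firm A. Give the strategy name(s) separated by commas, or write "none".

Opt3

Opt1: no other strategy beats it everywhere (Opt2 at S2 (5>2); Opt3 at S2 (5>-2)).
Nothing dominates Opt2: Opt1 at S1 (6>1); Opt3 at S1 (6>2).
Opt2 strictly dominates Opt3 — S1: 6>2, S2: 2>-2.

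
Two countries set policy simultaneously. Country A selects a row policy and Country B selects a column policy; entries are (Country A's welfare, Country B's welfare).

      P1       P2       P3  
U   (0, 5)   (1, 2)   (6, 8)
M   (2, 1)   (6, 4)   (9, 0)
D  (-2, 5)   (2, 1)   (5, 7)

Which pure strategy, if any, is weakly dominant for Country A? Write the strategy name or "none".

M vs U: P1: 2>0, P2: 6>1, P3: 9>6.
M vs D: P1: 2>-2, P2: 6>2, P3: 9>5.
M is at least as good as every other strategy against every opponent action, so it is weakly dominant.

M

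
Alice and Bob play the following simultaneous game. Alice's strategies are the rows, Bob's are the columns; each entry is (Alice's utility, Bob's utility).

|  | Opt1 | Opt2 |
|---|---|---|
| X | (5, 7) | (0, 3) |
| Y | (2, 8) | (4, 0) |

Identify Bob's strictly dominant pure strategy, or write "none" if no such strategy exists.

Opt1

Opt1 vs Opt2: X: 7>3, Y: 8>0.
Opt1 strictly beats every other strategy against every opponent action, so it is strictly dominant.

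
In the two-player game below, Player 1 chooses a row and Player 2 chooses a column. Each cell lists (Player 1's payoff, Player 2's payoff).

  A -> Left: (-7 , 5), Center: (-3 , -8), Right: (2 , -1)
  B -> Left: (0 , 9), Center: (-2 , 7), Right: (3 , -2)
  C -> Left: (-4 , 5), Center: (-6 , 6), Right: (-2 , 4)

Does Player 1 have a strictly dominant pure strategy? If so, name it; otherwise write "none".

B vs A: Left: 0>-7, Center: -2>-3, Right: 3>2.
B vs C: Left: 0>-4, Center: -2>-6, Right: 3>-2.
B strictly beats every other strategy against every opponent action, so it is strictly dominant.

B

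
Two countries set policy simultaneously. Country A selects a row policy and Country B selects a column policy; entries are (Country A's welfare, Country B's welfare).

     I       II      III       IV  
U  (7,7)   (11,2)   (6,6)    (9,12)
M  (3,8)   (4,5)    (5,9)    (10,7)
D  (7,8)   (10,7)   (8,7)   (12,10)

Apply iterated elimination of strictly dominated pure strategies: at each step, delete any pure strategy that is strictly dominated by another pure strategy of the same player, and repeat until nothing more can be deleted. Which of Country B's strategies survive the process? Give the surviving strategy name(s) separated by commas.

IV

Country A's strategy M is strictly dominated by D (I: 7>3, II: 10>4, III: 8>5, IV: 12>10) and is removed.
Country B's strategy I is strictly dominated by IV (U: 12>7, D: 10>8) and is removed.
Column II is eliminated: IV beats it against every remaining row (U: 12>2, D: 10>7).
Country A's strategy U is strictly dominated by D (III: 8>6, IV: 12>9) and is removed.
Column III is eliminated: IV beats it against every remaining row (D: 10>7).
Among the remaining strategies, none is strictly dominated by another pure strategy of the same player, so the elimination stops.
Surviving strategies — Country A: {D}; Country B: {IV}.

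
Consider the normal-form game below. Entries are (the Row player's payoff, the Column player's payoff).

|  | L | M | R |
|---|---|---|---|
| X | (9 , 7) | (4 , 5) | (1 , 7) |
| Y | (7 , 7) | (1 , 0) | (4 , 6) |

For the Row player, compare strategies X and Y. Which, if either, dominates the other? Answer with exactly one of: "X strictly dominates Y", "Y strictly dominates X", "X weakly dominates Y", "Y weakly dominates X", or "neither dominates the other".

neither dominates the other

X's payoffs vs Y's, by the Column player's action — L: 9>7, M: 4>1, R: 1<4.
X does better at L, M but worse at R; neither strategy dominates the other.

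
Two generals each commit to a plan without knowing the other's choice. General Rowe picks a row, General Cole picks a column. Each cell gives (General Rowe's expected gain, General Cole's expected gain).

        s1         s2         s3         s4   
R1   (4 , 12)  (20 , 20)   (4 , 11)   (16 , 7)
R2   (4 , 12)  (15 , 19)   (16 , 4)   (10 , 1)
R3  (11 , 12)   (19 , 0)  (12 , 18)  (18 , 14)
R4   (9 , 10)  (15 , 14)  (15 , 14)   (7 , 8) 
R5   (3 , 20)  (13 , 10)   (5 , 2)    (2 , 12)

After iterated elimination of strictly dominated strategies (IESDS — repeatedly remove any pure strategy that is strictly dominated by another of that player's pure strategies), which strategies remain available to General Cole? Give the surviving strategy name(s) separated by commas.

s1, s2, s3

Row R5 is eliminated: R2 beats it against every remaining column (s1: 4>3, s2: 15>13, s3: 16>5, s4: 10>2).
Column s4 is eliminated: s3 beats it against every remaining row (R1: 11>7, R2: 4>1, R3: 18>14, R4: 14>8).
Among the remaining strategies, none is strictly dominated by another pure strategy of the same player, so the elimination stops.
Surviving strategies — General Rowe: {R1, R2, R3, R4}; General Cole: {s1, s2, s3}.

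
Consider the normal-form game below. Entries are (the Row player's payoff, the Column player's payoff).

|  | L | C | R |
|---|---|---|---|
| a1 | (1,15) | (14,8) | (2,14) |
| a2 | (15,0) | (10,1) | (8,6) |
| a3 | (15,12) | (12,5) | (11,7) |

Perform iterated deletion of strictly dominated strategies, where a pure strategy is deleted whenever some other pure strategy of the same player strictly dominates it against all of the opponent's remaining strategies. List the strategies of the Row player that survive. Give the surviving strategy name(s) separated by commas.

For the Column player, R strictly dominates C on the remaining rows (a1: 14>8, a2: 6>1, a3: 7>5); eliminate C.
For the Row player, a2 strictly dominates a1 on the remaining columns (L: 15>1, R: 8>2); eliminate a1.
Among the remaining strategies, none is strictly dominated by another pure strategy of the same player, so the elimination stops.
Surviving strategies — the Row player: {a2, a3}; the Column player: {L, R}.

a2, a3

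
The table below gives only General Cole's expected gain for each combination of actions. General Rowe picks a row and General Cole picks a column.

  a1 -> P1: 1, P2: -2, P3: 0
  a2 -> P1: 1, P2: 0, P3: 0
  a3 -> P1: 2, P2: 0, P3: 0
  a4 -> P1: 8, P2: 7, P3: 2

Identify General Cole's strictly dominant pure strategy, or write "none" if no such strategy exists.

P1

P1 vs P2: a1: 1>-2, a2: 1>0, a3: 2>0, a4: 8>7.
P1 vs P3: a1: 1>0, a2: 1>0, a3: 2>0, a4: 8>2.
P1 strictly beats every other strategy against every opponent action, so it is strictly dominant.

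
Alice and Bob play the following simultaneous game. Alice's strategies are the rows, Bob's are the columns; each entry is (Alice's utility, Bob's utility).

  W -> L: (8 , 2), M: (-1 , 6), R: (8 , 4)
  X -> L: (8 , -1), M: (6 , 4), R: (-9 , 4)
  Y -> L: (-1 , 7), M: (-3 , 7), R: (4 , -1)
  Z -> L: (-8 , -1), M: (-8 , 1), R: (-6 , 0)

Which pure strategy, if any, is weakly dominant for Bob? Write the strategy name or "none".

M vs L: W: 6>2, X: 4>-1, Y: 7=7, Z: 1>-1.
M vs R: W: 6>4, X: 4=4, Y: 7>-1, Z: 1>0.
M is at least as good as every other strategy against every opponent action, so it is weakly dominant.

M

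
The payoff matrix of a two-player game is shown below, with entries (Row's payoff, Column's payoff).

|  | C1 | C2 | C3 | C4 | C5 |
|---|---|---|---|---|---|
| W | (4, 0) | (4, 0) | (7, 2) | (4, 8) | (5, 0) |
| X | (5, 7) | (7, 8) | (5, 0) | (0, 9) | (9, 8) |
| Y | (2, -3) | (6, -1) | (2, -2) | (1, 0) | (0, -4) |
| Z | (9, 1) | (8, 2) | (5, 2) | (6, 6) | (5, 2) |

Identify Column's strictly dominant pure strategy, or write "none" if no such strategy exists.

C4 vs C1: W: 8>0, X: 9>7, Y: 0>-3, Z: 6>1.
C4 vs C2: W: 8>0, X: 9>8, Y: 0>-1, Z: 6>2.
C4 vs C3: W: 8>2, X: 9>0, Y: 0>-2, Z: 6>2.
C4 vs C5: W: 8>0, X: 9>8, Y: 0>-4, Z: 6>2.
C4 strictly beats every other strategy against every opponent action, so it is strictly dominant.

C4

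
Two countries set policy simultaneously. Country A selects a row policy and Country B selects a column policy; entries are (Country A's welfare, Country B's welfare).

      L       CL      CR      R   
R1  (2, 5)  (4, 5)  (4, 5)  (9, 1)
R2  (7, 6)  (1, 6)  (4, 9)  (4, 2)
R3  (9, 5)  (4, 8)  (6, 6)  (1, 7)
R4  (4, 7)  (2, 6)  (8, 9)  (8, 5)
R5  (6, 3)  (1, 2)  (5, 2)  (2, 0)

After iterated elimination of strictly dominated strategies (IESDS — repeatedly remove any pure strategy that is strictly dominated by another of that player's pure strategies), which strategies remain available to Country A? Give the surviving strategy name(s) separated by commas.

R1, R3, R4

For Country B, CL strictly dominates R on the remaining rows (R1: 5>1, R2: 6>2, R3: 8>7, R4: 6>5, R5: 2>0); eliminate R.
Country A's strategy R2 is strictly dominated by R3 (L: 9>7, CL: 4>1, CR: 6>4) and is removed.
Country A's strategy R5 is strictly dominated by R3 (L: 9>6, CL: 4>1, CR: 6>5) and is removed.
Among the remaining strategies, none is strictly dominated by another pure strategy of the same player, so the elimination stops.
Surviving strategies — Country A: {R1, R3, R4}; Country B: {L, CL, CR}.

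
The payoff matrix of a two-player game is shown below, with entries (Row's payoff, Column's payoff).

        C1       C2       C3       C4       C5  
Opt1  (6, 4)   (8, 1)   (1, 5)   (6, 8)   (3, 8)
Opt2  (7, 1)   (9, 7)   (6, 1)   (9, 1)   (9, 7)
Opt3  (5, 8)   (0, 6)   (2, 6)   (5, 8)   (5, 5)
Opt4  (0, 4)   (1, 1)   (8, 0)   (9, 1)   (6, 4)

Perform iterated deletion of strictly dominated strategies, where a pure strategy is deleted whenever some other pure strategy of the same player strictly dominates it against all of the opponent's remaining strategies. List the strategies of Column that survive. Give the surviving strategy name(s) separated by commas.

C2, C5

For Row, Opt2 strictly dominates Opt1 on the remaining columns (C1: 7>6, C2: 9>8, C3: 6>1, C4: 9>6, C5: 9>3); eliminate Opt1.
Row Opt3 is eliminated: Opt2 beats it against every remaining column (C1: 7>5, C2: 9>0, C3: 6>2, C4: 9>5, C5: 9>5).
Column's strategy C3 is strictly dominated by C2 (Opt2: 7>1, Opt4: 1>0) and is removed.
For Column, C5 strictly dominates C4 on the remaining rows (Opt2: 7>1, Opt4: 4>1); eliminate C4.
For Row, Opt2 strictly dominates Opt4 on the remaining columns (C1: 7>0, C2: 9>1, C5: 9>6); eliminate Opt4.
Column's strategy C1 is strictly dominated by C2 (Opt2: 7>1) and is removed.
Among the remaining strategies, none is strictly dominated by another pure strategy of the same player, so the elimination stops.
Surviving strategies — Row: {Opt2}; Column: {C2, C5}.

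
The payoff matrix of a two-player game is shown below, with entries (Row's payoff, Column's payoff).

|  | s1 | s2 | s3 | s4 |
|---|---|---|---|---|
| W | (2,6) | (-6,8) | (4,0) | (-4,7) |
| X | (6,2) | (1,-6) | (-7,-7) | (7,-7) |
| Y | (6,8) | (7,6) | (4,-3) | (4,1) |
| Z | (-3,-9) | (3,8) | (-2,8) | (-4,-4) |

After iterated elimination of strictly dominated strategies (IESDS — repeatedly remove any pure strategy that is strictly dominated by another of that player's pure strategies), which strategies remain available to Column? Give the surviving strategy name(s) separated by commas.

Row's strategy Z is strictly dominated by Y (s1: 6>-3, s2: 7>3, s3: 4>-2, s4: 4>-4) and is removed.
For Column, s1 strictly dominates s3 on the remaining rows (W: 6>0, X: 2>-7, Y: 8>-3); eliminate s3.
Row's strategy W is strictly dominated by X (s1: 6>2, s2: 1>-6, s4: 7>-4) and is removed.
For Column, s1 strictly dominates s2 on the remaining rows (X: 2>-6, Y: 8>6); eliminate s2.
For Column, s1 strictly dominates s4 on the remaining rows (X: 2>-7, Y: 8>1); eliminate s4.
Among the remaining strategies, none is strictly dominated by another pure strategy of the same player, so the elimination stops.
Surviving strategies — Row: {X, Y}; Column: {s1}.

s1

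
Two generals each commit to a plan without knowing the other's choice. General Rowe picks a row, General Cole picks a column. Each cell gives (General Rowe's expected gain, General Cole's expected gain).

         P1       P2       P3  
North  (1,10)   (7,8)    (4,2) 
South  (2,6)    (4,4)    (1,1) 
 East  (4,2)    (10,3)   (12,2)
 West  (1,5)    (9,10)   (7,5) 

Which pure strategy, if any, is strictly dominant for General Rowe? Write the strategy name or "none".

East vs North: P1: 4>1, P2: 10>7, P3: 12>4.
East vs South: P1: 4>2, P2: 10>4, P3: 12>1.
East vs West: P1: 4>1, P2: 10>9, P3: 12>7.
East strictly beats every other strategy against every opponent action, so it is strictly dominant.

East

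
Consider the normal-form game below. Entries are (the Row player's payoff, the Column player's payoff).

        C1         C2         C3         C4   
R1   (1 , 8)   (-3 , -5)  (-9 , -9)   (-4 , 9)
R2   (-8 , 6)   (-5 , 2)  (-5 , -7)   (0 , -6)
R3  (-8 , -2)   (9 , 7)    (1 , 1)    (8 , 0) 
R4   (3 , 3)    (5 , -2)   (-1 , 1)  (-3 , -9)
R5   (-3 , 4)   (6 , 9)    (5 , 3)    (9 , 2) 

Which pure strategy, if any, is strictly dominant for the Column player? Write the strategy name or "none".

C1 fails to dominate C2 at R3 (-2<7).
C2 fails to dominate C1 at R1 (-5<8).
C3 fails to dominate C1 at R1 (-9<8).
C4 fails to dominate C1 at R2 (-6<6).
No single strategy dominates all the others.

none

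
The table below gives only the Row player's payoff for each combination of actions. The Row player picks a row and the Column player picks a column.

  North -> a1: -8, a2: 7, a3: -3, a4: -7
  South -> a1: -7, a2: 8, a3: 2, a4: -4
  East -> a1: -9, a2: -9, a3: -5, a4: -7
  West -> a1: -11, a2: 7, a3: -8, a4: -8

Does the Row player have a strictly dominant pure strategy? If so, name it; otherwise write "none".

South vs North: a1: -7>-8, a2: 8>7, a3: 2>-3, a4: -4>-7.
South vs East: a1: -7>-9, a2: 8>-9, a3: 2>-5, a4: -4>-7.
South vs West: a1: -7>-11, a2: 8>7, a3: 2>-8, a4: -4>-8.
South strictly beats every other strategy against every opponent action, so it is strictly dominant.

South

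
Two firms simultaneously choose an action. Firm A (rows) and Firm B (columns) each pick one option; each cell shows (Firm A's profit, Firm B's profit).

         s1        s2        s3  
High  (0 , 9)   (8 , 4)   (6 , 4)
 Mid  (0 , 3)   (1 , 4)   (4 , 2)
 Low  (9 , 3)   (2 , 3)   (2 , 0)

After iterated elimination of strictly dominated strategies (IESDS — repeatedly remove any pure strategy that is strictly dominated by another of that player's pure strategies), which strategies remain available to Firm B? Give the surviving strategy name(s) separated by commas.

s1, s2

Column s3 is eliminated: s1 beats it against every remaining row (High: 9>4, Mid: 3>2, Low: 3>0).
For Firm A, Low strictly dominates Mid on the remaining columns (s1: 9>0, s2: 2>1); eliminate Mid.
Among the remaining strategies, none is strictly dominated by another pure strategy of the same player, so the elimination stops.
Surviving strategies — Firm A: {High, Low}; Firm B: {s1, s2}.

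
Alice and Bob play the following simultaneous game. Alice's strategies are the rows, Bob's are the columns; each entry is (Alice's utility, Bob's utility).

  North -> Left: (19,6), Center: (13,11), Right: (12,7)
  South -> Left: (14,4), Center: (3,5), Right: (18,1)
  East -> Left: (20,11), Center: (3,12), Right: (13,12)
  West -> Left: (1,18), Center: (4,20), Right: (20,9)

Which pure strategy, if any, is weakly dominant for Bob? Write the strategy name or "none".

Center vs Left: North: 11>6, South: 5>4, East: 12>11, West: 20>18.
Center vs Right: North: 11>7, South: 5>1, East: 12=12, West: 20>9.
Center is at least as good as every other strategy against every opponent action, so it is weakly dominant.

Center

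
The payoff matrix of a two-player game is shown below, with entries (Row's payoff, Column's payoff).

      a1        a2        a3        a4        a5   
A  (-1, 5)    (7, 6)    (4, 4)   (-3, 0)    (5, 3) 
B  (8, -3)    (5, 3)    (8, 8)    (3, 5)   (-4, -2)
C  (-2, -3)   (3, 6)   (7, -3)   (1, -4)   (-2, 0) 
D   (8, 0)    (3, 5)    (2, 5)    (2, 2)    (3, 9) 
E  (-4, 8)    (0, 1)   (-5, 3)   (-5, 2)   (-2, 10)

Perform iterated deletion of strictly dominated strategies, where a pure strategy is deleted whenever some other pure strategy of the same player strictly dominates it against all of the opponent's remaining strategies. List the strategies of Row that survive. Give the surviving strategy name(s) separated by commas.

A, B

Row E is eliminated: A beats it against every remaining column (a1: -1>-4, a2: 7>0, a3: 4>-5, a4: -3>-5, a5: 5>-2).
Column a1 is eliminated: a2 beats it against every remaining row (A: 6>5, B: 3>-3, C: 6>-3, D: 5>0).
For Column, a3 strictly dominates a4 on the remaining rows (A: 4>0, B: 8>5, C: -3>-4, D: 5>2); eliminate a4.
For Row, A strictly dominates D on the remaining columns (a2: 7>3, a3: 4>2, a5: 5>3); eliminate D.
Column's strategy a5 is strictly dominated by a2 (A: 6>3, B: 3>-2, C: 6>0) and is removed.
Row's strategy C is strictly dominated by B (a2: 5>3, a3: 8>7) and is removed.
Among the remaining strategies, none is strictly dominated by another pure strategy of the same player, so the elimination stops.
Surviving strategies — Row: {A, B}; Column: {a2, a3}.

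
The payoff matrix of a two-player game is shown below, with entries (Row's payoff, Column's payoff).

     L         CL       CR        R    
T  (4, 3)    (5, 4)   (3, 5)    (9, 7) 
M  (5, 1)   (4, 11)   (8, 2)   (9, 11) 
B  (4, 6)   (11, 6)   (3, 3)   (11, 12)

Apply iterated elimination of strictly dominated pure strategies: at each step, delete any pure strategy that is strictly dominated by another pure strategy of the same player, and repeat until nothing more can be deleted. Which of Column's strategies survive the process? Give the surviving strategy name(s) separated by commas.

Column's strategy L is strictly dominated by R (T: 7>3, M: 11>1, B: 12>6) and is removed.
Column CR is eliminated: R beats it against every remaining row (T: 7>5, M: 11>2, B: 12>3).
For Row, B strictly dominates T on the remaining columns (CL: 11>5, R: 11>9); eliminate T.
Row's strategy M is strictly dominated by B (CL: 11>4, R: 11>9) and is removed.
For Column, R strictly dominates CL on the remaining rows (B: 12>6); eliminate CL.
Among the remaining strategies, none is strictly dominated by another pure strategy of the same player, so the elimination stops.
Surviving strategies — Row: {B}; Column: {R}.

R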